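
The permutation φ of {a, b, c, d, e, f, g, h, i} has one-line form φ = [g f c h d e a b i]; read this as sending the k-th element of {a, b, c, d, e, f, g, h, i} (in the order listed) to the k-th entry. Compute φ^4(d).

e

Tracing d → h → … returns to d after 5 steps, so d lies in a 5-cycle (b f e d h).
Stepping 4 places around the cycle: d → h → b → f → e.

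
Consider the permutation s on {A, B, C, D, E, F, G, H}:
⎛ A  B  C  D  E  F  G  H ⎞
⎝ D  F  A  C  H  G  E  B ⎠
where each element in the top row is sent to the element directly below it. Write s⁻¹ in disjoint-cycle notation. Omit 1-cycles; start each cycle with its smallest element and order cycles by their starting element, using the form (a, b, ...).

First write s in disjoint cycles: (A, D, C)(B, F, G, E, H).
The inverse reverses every cycle; in canonical form, s⁻¹ = (A, C, D)(B, H, E, G, F).

(A, C, D)(B, H, E, G, F)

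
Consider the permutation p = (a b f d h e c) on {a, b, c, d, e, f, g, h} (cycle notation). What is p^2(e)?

a

e lies in the 7-cycle (a b f d h e c).
Advancing 2 steps from e: e → c → a.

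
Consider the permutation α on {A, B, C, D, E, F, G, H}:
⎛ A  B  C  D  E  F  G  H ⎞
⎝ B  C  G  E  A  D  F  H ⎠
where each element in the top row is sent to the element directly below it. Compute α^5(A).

Tracing A → B → … returns to A after 7 steps, so A lies in a 7-cycle (A B C G F D E).
Advancing 5 steps from A: A → B → C → G → F → D.

D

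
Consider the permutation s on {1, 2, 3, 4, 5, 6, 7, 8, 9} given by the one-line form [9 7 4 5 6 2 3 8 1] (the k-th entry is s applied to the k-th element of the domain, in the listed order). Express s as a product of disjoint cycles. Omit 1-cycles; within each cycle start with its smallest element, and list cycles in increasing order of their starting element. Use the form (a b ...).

(1 9)(2 7 3 4 5 6)

Start at 1 and follow images: 1 → 9 → 1, giving the cycle (1 9).
Continuing from each remaining unvisited element yields (1 9)(2 7 3 4 5 6).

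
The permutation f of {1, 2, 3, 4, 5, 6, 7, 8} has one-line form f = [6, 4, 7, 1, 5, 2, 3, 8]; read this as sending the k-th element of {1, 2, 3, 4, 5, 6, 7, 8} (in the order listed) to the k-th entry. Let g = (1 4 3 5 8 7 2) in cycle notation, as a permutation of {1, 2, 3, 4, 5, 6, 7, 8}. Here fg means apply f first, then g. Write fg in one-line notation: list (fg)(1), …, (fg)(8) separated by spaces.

6 3 2 4 8 1 5 7

For each element, apply f then g: 1 → 6 → 6; 2 → 4 → 3; 3 → 7 → 2; 4 → 1 → 4; 5 → 5 → 8; 6 → 2 → 1; 7 → 3 → 5; 8 → 8 → 7.
So fg in one-line form is 6 3 2 4 8 1 5 7.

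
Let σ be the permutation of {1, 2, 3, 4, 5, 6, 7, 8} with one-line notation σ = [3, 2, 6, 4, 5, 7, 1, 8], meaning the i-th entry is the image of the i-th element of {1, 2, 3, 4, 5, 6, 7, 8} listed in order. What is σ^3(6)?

3

Tracing 6 → 7 → … returns to 6 after 4 steps, so 6 lies in a 4-cycle (1 3 6 7).
Advancing 3 steps from 6: 6 → 7 → 1 → 3.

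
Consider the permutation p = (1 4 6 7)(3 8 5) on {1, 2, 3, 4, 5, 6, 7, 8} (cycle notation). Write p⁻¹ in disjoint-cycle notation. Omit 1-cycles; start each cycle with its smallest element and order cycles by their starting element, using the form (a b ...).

(1 7 6 4)(3 5 8)

If p sends a → b within a cycle, p⁻¹ sends b → a; equivalently, reverse each cycle.
After reversing and putting each cycle's least element first, p⁻¹ = (1 7 6 4)(3 5 8).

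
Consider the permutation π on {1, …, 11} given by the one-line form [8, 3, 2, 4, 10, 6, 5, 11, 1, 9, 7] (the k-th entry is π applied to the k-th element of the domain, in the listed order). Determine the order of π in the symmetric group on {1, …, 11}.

The disjoint-cycle form of π has cycle lengths 7, 2, 1, 1.
The order of π is the least common multiple of its cycle lengths: lcm(7, 2) = 14.

14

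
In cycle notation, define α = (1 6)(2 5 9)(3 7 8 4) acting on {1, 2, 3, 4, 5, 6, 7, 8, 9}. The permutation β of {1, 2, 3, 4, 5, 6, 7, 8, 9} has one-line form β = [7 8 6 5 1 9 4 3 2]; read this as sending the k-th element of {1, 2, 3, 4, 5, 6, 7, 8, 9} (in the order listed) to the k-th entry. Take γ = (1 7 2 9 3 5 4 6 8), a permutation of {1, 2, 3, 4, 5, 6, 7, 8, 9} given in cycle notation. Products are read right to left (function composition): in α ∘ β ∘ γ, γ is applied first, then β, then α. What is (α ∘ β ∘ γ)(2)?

(α ∘ β ∘ γ)(2) = α(β(γ(2))). γ(2) = 9, then β(9) = 2, then α(2) = 5, so the result is 5.

5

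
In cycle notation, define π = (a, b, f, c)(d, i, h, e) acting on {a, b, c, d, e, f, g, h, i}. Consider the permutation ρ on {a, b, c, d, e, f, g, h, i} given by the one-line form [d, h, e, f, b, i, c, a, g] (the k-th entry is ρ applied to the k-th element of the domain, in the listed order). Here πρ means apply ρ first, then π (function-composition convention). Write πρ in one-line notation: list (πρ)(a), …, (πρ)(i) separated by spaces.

i e d c f h a b g

For each element, apply ρ then π: a → d → i; b → h → e; c → e → d; d → f → c; e → b → f; f → i → h; g → c → a; h → a → b; i → g → g.
Collecting the images, πρ = [i e d c f h a b g].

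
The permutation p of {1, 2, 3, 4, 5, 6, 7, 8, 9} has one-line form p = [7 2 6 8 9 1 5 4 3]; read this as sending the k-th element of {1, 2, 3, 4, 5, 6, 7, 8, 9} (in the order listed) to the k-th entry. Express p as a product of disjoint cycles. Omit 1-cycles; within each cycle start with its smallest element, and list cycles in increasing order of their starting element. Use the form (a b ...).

Iterating p from 1 gives 1 → 7 → 5 → 9 → 3 → 6 → 1; that is the 6-cycle (1 7 5 9 3 6).
Continuing from each remaining unvisited element yields (1 7 5 9 3 6)(4 8).

(1 7 5 9 3 6)(4 8)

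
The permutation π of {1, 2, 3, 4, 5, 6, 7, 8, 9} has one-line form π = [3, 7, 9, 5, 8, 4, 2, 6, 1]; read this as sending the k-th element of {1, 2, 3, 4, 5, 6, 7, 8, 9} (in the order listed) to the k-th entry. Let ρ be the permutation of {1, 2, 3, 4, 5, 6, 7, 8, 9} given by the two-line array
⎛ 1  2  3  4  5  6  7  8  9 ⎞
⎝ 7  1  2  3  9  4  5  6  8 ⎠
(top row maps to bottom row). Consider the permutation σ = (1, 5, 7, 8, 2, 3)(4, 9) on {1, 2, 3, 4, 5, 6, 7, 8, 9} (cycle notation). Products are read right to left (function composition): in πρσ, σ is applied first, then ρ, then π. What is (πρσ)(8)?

(πρσ)(8) = π(ρ(σ(8))). σ(8) = 2, then ρ(2) = 1, then π(1) = 3, so the result is 3.

3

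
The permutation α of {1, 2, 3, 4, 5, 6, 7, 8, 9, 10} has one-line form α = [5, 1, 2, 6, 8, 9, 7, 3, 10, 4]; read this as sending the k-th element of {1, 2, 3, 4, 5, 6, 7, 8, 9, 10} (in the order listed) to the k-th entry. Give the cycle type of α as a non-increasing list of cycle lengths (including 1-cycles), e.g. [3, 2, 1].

The disjoint cycles are (1 5 8 3 2)(4 6 9 10)(7), with lengths 5, 4, 1 in non-increasing order.

[5, 4, 1]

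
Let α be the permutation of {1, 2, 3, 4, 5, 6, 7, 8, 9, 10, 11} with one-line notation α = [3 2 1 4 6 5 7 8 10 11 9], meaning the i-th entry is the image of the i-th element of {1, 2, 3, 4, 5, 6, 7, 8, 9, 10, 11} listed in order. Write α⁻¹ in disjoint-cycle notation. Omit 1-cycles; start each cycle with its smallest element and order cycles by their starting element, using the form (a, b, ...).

(1, 3)(5, 6)(9, 11, 10)

First write α in disjoint cycles: (1, 3)(5, 6)(9, 10, 11).
Reversing each cycle (and rotating so the smallest element leads) gives α⁻¹ = (1, 3)(5, 6)(9, 11, 10).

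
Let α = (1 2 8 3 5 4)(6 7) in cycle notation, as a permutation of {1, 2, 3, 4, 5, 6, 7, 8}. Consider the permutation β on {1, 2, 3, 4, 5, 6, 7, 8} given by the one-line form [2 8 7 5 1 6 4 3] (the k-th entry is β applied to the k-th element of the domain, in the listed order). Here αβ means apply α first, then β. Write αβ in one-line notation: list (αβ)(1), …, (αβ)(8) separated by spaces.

(αβ)(x) = β(α(x)). Computing each image: β(α(1)) = β(2) = 8, β(α(2)) = β(8) = 3, β(α(3)) = β(5) = 1, β(α(4)) = β(1) = 2, β(α(5)) = β(4) = 5, β(α(6)) = β(7) = 4, β(α(7)) = β(6) = 6, β(α(8)) = β(3) = 7.
Hence αβ = [8 3 1 2 5 4 6 7].

8 3 1 2 5 4 6 7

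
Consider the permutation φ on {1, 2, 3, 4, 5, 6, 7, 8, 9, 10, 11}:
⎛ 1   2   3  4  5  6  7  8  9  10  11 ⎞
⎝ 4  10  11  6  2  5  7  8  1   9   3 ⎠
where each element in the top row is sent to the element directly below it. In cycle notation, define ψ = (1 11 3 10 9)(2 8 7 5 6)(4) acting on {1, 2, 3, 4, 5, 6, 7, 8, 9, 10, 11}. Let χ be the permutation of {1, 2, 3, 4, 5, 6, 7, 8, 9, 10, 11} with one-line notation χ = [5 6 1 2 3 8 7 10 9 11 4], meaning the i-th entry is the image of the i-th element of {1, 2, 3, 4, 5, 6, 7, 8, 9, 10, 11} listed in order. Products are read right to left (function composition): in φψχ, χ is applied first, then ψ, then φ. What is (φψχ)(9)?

4

Chase 9: χ(9) = 9; ψ(9) = 1; φ(1) = 4. Hence (φψχ)(9) = 4.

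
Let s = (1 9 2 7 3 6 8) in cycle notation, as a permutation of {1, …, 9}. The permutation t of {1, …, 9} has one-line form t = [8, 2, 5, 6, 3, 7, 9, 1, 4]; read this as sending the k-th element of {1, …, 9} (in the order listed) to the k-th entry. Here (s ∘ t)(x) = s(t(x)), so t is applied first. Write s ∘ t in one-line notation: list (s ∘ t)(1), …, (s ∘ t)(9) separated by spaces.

1 7 5 8 6 3 2 9 4

(s ∘ t)(x) = s(t(x)). Computing each image: s(t(1)) = s(8) = 1, s(t(2)) = s(2) = 7, s(t(3)) = s(5) = 5, s(t(4)) = s(6) = 8, s(t(5)) = s(3) = 6, s(t(6)) = s(7) = 3, s(t(7)) = s(9) = 2, s(t(8)) = s(1) = 9, s(t(9)) = s(4) = 4.
Hence s ∘ t = [1 7 5 8 6 3 2 9 4].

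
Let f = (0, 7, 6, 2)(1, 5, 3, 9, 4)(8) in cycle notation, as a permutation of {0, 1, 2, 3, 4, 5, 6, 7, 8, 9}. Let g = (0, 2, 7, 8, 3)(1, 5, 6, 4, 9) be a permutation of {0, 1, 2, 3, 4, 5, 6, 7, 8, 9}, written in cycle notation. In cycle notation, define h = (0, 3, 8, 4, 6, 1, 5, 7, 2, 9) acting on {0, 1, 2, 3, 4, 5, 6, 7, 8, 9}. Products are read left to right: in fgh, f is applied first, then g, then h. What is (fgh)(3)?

5

Chase 3: f(3) = 9; g(9) = 1; h(1) = 5. Hence (fgh)(3) = 5.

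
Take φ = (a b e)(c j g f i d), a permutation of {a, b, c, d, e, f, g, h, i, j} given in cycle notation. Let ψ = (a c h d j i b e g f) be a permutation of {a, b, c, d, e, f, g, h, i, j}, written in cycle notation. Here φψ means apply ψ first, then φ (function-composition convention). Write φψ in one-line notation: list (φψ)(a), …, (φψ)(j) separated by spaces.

Chase each element through ψ then φ: a → c → j; b → e → a; c → h → h; d → j → g; e → g → f; f → a → b; g → f → i; h → d → c; i → b → e; j → i → d.
So φψ in one-line form is j a h g f b i c e d.

j a h g f b i c e d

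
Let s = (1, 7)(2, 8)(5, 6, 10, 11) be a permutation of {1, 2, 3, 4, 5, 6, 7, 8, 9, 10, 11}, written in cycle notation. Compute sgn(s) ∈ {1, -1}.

The cycle lengths are 4, 2, 2, 1, 1, 1.
A cycle of length ℓ contributes ℓ−1 transpositions, so s is a product of 3 + 1 + 1 = 5 transpositions — odd.

-1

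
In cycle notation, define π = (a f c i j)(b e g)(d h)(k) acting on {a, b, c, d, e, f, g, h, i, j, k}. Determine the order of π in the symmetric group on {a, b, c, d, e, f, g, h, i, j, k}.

The cycle type of π is (5, 3, 2, 1).
The order of π is the least common multiple of its cycle lengths: lcm(5, 3, 2) = 30.

30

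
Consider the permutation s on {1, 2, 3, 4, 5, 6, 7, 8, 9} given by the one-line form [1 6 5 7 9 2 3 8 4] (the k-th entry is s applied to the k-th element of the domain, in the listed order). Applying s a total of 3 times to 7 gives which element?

9

Tracing 7 → 3 → … returns to 7 after 5 steps, so 7 lies in a 5-cycle (3, 5, 9, 4, 7).
Stepping 3 places around the cycle: 7 → 3 → 5 → 9.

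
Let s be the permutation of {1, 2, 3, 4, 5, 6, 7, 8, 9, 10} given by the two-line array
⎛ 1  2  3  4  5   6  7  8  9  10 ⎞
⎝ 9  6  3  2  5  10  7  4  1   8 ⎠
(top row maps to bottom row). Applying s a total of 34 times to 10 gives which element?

6

Tracing 10 → 8 → … returns to 10 after 5 steps, so 10 lies in a 5-cycle (2 6 10 8 4).
Powers repeat with period 5 on this cycle, and 34 mod 5 = 4, so s^34(10) = s^4(10).
Stepping 4 places around the cycle: 10 → 8 → 4 → 2 → 6.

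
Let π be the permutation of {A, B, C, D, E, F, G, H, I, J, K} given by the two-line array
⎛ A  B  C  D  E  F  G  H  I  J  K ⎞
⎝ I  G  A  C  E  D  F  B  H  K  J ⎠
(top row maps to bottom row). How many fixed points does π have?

1

The fixed points (elements with π(x) = x) are {E}, so there is 1.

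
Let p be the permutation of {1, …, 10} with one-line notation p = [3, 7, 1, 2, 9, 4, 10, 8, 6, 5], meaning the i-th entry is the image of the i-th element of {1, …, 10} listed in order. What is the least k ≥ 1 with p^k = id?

Decomposing into disjoint cycles gives cycle lengths 7, 2, 1.
Since disjoint cycles commute, ord(p) = lcm(7, 2) = 14.

14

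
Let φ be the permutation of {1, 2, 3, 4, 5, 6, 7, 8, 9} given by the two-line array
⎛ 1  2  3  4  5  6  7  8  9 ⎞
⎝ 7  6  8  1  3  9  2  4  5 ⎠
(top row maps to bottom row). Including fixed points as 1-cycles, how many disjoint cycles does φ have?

1

The cycle decomposition is (1, 7, 2, 6, 9, 5, 3, 8, 4), which has 1 cycle (counting 1-cycles).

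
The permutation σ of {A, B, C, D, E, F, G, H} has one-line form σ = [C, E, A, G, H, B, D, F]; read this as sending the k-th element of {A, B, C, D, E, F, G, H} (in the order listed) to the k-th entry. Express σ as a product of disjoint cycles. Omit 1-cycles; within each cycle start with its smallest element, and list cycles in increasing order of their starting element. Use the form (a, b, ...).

(A, C)(B, E, H, F)(D, G)

From A: A → C → A, closing the cycle (A, C).
Repeating from the next unused element and collecting all non-trivial cycles gives (A, C)(B, E, H, F)(D, G).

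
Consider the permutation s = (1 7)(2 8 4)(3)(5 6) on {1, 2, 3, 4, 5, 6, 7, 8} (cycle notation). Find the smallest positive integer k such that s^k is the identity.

6

The cycle type of s is (3, 2, 2, 1).
Since disjoint cycles commute, ord(s) = lcm(3, 2, 2) = 6.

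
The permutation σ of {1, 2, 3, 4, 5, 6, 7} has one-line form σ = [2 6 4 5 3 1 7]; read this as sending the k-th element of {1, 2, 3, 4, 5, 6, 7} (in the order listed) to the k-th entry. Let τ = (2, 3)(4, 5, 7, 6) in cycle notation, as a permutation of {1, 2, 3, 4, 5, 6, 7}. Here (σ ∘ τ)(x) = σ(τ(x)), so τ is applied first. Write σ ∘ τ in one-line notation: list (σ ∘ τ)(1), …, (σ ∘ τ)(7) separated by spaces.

2 4 6 3 7 5 1

(σ ∘ τ)(x) = σ(τ(x)). Computing each image: σ(τ(1)) = σ(1) = 2, σ(τ(2)) = σ(3) = 4, σ(τ(3)) = σ(2) = 6, σ(τ(4)) = σ(5) = 3, σ(τ(5)) = σ(7) = 7, σ(τ(6)) = σ(4) = 5, σ(τ(7)) = σ(6) = 1.
Hence σ ∘ τ = [2 4 6 3 7 5 1].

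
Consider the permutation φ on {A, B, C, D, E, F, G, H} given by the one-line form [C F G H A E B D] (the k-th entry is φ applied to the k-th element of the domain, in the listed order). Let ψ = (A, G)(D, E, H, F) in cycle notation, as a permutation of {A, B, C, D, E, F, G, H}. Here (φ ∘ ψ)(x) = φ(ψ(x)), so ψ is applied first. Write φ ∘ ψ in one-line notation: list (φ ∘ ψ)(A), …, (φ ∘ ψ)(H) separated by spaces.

For each element, apply ψ then φ: A → G → B; B → B → F; C → C → G; D → E → A; E → H → D; F → D → H; G → A → C; H → F → E.
So φ ∘ ψ in one-line form is B F G A D H C E.

B F G A D H C E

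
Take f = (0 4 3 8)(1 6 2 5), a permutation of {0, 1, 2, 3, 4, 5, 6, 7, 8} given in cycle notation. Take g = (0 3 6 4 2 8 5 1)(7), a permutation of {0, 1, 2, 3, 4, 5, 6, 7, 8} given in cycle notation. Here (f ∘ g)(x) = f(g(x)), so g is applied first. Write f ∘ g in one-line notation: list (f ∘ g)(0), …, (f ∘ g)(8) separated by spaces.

8 4 0 2 5 6 3 7 1

Chase each element through g then f: 0 → 3 → 8; 1 → 0 → 4; 2 → 8 → 0; 3 → 6 → 2; 4 → 2 → 5; 5 → 1 → 6; 6 → 4 → 3; 7 → 7 → 7; 8 → 5 → 1.
Collecting the images, f ∘ g = [8 4 0 2 5 6 3 7 1].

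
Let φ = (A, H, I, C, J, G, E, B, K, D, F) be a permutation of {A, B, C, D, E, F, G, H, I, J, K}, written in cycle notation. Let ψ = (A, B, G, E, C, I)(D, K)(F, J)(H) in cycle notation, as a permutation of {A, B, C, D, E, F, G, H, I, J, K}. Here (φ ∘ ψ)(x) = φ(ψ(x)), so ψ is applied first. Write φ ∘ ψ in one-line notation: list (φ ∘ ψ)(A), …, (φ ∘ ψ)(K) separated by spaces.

K E C D J G B I H A F

(φ ∘ ψ)(x) = φ(ψ(x)). Computing each image: φ(ψ(A)) = φ(B) = K, φ(ψ(B)) = φ(G) = E, φ(ψ(C)) = φ(I) = C, φ(ψ(D)) = φ(K) = D, φ(ψ(E)) = φ(C) = J, φ(ψ(F)) = φ(J) = G, φ(ψ(G)) = φ(E) = B, φ(ψ(H)) = φ(H) = I, φ(ψ(I)) = φ(A) = H, φ(ψ(J)) = φ(F) = A, φ(ψ(K)) = φ(D) = F.
Hence φ ∘ ψ = [K E C D J G B I H A F].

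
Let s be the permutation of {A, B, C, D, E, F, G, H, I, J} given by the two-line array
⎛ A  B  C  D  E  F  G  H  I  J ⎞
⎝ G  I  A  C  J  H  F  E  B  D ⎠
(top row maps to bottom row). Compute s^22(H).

G

Tracing H → E → … returns to H after 8 steps, so H lies in an 8-cycle (A, G, F, H, E, J, D, C).
Since the cycle has length 8, s^22 acts on it the same as s^6 (22 mod 8 = 6).
Stepping 6 places around the cycle: H → E → J → D → C → A → G.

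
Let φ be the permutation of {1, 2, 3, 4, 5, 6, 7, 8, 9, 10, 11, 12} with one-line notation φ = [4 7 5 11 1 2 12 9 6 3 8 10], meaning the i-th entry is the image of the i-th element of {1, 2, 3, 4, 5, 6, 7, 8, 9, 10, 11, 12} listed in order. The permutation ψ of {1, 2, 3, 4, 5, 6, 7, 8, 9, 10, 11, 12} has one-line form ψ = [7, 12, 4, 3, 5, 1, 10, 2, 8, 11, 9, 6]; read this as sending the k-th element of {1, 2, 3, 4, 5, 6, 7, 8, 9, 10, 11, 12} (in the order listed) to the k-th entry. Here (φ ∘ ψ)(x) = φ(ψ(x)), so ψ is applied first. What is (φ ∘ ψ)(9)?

9

(φ ∘ ψ)(9) = φ(ψ(9)). ψ(9) = 8, then φ(8) = 9. So (φ ∘ ψ)(9) = 9.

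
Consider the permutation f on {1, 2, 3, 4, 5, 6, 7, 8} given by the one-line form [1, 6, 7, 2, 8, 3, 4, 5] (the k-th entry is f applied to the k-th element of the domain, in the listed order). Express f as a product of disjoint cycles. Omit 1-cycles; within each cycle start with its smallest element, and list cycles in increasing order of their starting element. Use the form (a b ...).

(2 6 3 7 4)(5 8)

From 2: 2 → 6 → 3 → 7 → 4 → 2, closing the cycle (2 6 3 7 4).
Repeating from the next unused element and collecting all non-trivial cycles gives (2 6 3 7 4)(5 8).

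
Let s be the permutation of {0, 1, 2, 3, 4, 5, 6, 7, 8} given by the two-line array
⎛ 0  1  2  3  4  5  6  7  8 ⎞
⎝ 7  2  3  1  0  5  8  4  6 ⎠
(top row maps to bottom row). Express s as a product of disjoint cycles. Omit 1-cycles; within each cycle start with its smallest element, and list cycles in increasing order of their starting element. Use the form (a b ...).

(0 7 4)(1 2 3)(6 8)

Iterating s from 0 gives 0 → 7 → 4 → 0; that is the 3-cycle (0 7 4).
Continuing from each remaining unvisited element yields (0 7 4)(1 2 3)(6 8).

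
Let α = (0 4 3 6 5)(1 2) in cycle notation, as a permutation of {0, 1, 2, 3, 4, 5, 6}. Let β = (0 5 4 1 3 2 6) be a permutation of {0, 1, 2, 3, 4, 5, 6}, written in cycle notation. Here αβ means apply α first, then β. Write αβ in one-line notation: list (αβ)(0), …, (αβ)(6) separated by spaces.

1 6 3 0 2 5 4

(αβ)(x) = β(α(x)). Computing each image: β(α(0)) = β(4) = 1, β(α(1)) = β(2) = 6, β(α(2)) = β(1) = 3, β(α(3)) = β(6) = 0, β(α(4)) = β(3) = 2, β(α(5)) = β(0) = 5, β(α(6)) = β(5) = 4.
Hence αβ = [1 6 3 0 2 5 4].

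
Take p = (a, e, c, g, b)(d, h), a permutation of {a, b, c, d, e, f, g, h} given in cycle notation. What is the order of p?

The disjoint cycles have lengths 5, 2, 1.
The order of p is the least common multiple of its cycle lengths: lcm(5, 2) = 10.

10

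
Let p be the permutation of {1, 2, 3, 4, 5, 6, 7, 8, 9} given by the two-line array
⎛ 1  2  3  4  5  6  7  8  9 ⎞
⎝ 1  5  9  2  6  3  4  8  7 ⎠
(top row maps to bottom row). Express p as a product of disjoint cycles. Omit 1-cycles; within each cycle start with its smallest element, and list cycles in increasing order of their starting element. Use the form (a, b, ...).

(2, 5, 6, 3, 9, 7, 4)

From 2: 2 → 5 → 6 → 3 → 9 → 7 → 4 → 2, closing the cycle (2, 5, 6, 3, 9, 7, 4).
Continuing from each remaining unvisited element yields (2, 5, 6, 3, 9, 7, 4).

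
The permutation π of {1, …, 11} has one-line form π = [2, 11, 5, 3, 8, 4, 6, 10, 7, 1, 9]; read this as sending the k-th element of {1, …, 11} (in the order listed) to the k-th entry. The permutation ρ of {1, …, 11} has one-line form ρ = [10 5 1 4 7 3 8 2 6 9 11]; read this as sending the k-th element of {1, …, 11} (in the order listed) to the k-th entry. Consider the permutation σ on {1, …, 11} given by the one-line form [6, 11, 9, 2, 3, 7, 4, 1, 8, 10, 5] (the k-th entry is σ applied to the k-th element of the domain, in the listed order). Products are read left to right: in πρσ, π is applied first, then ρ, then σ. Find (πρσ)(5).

Apply the permutations in order: π(5) = 8, then ρ(8) = 2, then σ(2) = 11. So (πρσ)(5) = 11.

11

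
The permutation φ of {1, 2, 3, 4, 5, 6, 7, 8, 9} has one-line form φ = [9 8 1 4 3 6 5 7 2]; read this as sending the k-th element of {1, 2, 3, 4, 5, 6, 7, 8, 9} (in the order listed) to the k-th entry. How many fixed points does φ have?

2

The fixed points (elements with φ(x) = x) are {4, 6}, so there are 2.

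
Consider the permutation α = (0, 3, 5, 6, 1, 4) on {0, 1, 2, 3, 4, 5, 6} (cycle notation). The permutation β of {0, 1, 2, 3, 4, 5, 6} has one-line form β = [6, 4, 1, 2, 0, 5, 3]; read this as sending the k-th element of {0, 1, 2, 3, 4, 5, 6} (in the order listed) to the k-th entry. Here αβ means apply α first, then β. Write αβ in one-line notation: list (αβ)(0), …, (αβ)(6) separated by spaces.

2 0 1 5 6 3 4

(αβ)(x) = β(α(x)). Computing each image: β(α(0)) = β(3) = 2, β(α(1)) = β(4) = 0, β(α(2)) = β(2) = 1, β(α(3)) = β(5) = 5, β(α(4)) = β(0) = 6, β(α(5)) = β(6) = 3, β(α(6)) = β(1) = 4.
Hence αβ = [2 0 1 5 6 3 4].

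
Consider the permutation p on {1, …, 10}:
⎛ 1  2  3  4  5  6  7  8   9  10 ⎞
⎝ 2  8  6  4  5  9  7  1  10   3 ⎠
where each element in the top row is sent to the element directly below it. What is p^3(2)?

Tracing 2 → 8 → … returns to 2 after 3 steps, so 2 lies in a 3-cycle (1 2 8).
On a 3-cycle, p^3 is the identity, so p^3 = p^0 there (3 ≡ 0 mod 3).
So p^3(2) = 2.

2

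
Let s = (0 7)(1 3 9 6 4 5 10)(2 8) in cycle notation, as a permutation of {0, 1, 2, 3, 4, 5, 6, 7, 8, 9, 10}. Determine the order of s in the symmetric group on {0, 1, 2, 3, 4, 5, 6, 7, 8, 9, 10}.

The disjoint cycles have lengths 7, 2, 2.
Since disjoint cycles commute, ord(s) = lcm(7, 2, 2) = 14.

14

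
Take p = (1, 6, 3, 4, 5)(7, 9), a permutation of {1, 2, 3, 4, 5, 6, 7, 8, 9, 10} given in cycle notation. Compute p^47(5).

5 lies in the 5-cycle (1, 6, 3, 4, 5).
On a 5-cycle, p^5 is the identity, so p^47 = p^2 there (47 ≡ 2 mod 5).
Stepping 2 places around the cycle: 5 → 1 → 6.

6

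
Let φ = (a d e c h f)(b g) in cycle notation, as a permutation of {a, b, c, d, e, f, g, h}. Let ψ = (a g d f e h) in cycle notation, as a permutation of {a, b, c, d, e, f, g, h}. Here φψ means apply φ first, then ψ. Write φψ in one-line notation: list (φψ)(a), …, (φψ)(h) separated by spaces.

f d a h c g b e

For each element, apply φ then ψ: a → d → f; b → g → d; c → h → a; d → e → h; e → c → c; f → a → g; g → b → b; h → f → e.
Collecting the images, φψ = [f d a h c g b e].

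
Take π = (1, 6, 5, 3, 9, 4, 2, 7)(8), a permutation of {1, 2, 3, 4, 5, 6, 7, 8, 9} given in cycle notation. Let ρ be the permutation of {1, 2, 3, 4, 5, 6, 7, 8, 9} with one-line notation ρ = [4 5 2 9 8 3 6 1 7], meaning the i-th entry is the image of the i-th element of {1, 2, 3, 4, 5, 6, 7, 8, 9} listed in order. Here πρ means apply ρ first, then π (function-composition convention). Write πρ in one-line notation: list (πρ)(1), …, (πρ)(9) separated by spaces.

2 3 7 4 8 9 5 6 1

(πρ)(x) = π(ρ(x)). Computing each image: π(ρ(1)) = π(4) = 2, π(ρ(2)) = π(5) = 3, π(ρ(3)) = π(2) = 7, π(ρ(4)) = π(9) = 4, π(ρ(5)) = π(8) = 8, π(ρ(6)) = π(3) = 9, π(ρ(7)) = π(6) = 5, π(ρ(8)) = π(1) = 6, π(ρ(9)) = π(7) = 1.
Hence πρ = [2 3 7 4 8 9 5 6 1].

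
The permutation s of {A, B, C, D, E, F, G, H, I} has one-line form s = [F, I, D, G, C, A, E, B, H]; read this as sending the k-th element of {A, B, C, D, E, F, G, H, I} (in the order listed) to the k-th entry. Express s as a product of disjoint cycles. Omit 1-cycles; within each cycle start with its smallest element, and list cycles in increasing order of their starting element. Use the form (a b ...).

(A F)(B I H)(C D G E)

Iterating s from A gives A → F → A; that is the 2-cycle (A F).
Continuing from each remaining unvisited element yields (A F)(B I H)(C D G E).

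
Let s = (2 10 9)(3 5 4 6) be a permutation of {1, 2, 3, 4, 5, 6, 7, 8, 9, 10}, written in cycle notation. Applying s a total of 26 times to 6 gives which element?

5

6 lies in the 4-cycle (3 5 4 6).
Since the cycle has length 4, s^26 acts on it the same as s^2 (26 mod 4 = 2).
Advancing 2 steps from 6: 6 → 3 → 5.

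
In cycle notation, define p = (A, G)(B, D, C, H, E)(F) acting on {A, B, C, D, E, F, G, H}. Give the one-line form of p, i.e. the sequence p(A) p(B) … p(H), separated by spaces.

G D H C B F A E

Each element maps to the next entry in its cycle (wrapping to the front): A→G, B→D, C→H, D→C, E→B, F→F, G→A, H→E.
Listing these in domain order gives G D H C B F A E.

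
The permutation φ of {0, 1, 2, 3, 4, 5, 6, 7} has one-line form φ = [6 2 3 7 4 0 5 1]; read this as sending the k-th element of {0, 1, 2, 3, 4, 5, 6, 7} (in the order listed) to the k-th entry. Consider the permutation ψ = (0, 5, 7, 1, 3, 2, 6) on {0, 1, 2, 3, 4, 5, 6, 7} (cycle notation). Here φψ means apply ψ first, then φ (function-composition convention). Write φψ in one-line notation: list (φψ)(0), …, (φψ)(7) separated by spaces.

0 7 5 3 4 1 6 2

For each element, apply ψ then φ: 0 → 5 → 0; 1 → 3 → 7; 2 → 6 → 5; 3 → 2 → 3; 4 → 4 → 4; 5 → 7 → 1; 6 → 0 → 6; 7 → 1 → 2.
Collecting the images, φψ = [0 7 5 3 4 1 6 2].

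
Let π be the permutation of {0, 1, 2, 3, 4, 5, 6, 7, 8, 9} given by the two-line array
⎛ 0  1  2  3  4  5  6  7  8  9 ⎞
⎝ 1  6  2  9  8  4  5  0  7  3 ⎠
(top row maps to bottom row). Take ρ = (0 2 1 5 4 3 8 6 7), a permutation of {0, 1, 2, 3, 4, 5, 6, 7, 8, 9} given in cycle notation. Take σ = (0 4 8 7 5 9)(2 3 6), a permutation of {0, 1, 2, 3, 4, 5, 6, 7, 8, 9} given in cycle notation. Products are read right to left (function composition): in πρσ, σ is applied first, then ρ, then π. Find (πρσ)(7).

(πρσ)(7) = π(ρ(σ(7))). σ(7) = 5, then ρ(5) = 4, then π(4) = 8, so the result is 8.

8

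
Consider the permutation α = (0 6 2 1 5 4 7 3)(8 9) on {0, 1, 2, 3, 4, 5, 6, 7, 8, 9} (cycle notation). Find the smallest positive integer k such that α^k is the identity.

8

The cycle type of α is (8, 2).
Since disjoint cycles commute, ord(α) = lcm(8, 2) = 8.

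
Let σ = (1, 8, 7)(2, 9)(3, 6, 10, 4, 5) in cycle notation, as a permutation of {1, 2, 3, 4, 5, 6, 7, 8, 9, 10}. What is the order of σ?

30

The disjoint cycles have lengths 5, 3, 2.
The order is lcm(5, 3, 2) = 30.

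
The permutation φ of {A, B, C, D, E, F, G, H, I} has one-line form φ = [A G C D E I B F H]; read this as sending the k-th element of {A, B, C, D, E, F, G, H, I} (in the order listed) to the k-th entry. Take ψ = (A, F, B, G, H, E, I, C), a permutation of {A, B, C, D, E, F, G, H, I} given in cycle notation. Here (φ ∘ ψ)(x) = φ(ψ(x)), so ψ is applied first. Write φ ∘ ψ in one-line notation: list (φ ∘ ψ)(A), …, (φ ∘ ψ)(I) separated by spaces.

(φ ∘ ψ)(x) = φ(ψ(x)). Computing each image: φ(ψ(A)) = φ(F) = I, φ(ψ(B)) = φ(G) = B, φ(ψ(C)) = φ(A) = A, φ(ψ(D)) = φ(D) = D, φ(ψ(E)) = φ(I) = H, φ(ψ(F)) = φ(B) = G, φ(ψ(G)) = φ(H) = F, φ(ψ(H)) = φ(E) = E, φ(ψ(I)) = φ(C) = C.
Hence φ ∘ ψ = [I B A D H G F E C].

I B A D H G F E C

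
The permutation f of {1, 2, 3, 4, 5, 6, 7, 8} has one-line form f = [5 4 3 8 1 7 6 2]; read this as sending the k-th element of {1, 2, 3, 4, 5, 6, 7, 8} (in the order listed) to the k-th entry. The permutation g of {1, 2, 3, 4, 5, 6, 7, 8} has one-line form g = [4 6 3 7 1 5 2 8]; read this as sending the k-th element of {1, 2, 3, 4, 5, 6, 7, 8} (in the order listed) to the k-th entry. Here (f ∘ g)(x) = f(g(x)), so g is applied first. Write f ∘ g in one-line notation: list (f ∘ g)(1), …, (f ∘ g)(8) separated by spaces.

For each element, apply g then f: 1 → 4 → 8; 2 → 6 → 7; 3 → 3 → 3; 4 → 7 → 6; 5 → 1 → 5; 6 → 5 → 1; 7 → 2 → 4; 8 → 8 → 2.
So f ∘ g in one-line form is 8 7 3 6 5 1 4 2.

8 7 3 6 5 1 4 2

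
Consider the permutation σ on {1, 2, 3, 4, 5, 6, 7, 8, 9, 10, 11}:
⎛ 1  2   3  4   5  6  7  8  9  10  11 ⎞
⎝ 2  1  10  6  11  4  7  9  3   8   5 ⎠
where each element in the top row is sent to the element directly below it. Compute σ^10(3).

Tracing 3 → 10 → … returns to 3 after 4 steps, so 3 lies in a 4-cycle (3 10 8 9).
Powers repeat with period 4 on this cycle, and 10 mod 4 = 2, so σ^10(3) = σ^2(3).
Stepping 2 places around the cycle: 3 → 10 → 8.

8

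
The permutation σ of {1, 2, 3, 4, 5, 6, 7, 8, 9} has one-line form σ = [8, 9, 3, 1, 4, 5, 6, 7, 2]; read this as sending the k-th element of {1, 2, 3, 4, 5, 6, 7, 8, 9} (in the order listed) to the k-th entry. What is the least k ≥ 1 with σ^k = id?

Writing σ as disjoint cycles, the cycle lengths are 6, 2, 1.
Since disjoint cycles commute, ord(σ) = lcm(6, 2) = 6.

6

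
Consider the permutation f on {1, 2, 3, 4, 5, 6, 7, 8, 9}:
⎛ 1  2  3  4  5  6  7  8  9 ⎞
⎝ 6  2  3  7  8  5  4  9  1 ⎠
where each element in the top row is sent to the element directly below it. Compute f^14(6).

Tracing 6 → 5 → … returns to 6 after 5 steps, so 6 lies in a 5-cycle (1, 6, 5, 8, 9).
Since the cycle has length 5, f^14 acts on it the same as f^4 (14 mod 5 = 4).
Advancing 4 steps from 6: 6 → 5 → 8 → 9 → 1.

1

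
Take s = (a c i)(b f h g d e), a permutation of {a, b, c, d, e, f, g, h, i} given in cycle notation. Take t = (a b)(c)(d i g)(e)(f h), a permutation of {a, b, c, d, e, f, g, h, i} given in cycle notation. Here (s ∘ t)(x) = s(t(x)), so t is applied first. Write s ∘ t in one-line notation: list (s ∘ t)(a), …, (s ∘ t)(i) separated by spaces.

f c i a b g e h d

Chase each element through t then s: a → b → f; b → a → c; c → c → i; d → i → a; e → e → b; f → h → g; g → d → e; h → f → h; i → g → d.
Collecting the images, s ∘ t = [f c i a b g e h d].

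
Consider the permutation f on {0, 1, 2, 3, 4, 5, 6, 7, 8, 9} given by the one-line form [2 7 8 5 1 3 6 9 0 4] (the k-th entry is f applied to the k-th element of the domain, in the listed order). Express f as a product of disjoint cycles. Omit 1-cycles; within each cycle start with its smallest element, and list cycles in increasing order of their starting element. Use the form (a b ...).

(0 2 8)(1 7 9 4)(3 5)

Iterating f from 0 gives 0 → 2 → 8 → 0; that is the 3-cycle (0 2 8).
Repeating from the next unused element and collecting all non-trivial cycles gives (0 2 8)(1 7 9 4)(3 5).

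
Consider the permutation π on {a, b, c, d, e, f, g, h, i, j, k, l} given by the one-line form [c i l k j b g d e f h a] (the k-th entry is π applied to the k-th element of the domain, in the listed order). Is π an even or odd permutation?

even

In disjoint-cycle form the cycle lengths are 5, 3, 3, 1.
A cycle of length ℓ contributes ℓ−1 transpositions, so π is a product of 4 + 2 + 2 = 8 transpositions — even.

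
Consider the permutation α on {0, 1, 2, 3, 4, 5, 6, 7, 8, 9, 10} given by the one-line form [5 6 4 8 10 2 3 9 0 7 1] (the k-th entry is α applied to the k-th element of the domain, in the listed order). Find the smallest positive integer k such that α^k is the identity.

Writing α as disjoint cycles, the cycle lengths are 9, 2.
The order of α is the least common multiple of its cycle lengths: lcm(9, 2) = 18.

18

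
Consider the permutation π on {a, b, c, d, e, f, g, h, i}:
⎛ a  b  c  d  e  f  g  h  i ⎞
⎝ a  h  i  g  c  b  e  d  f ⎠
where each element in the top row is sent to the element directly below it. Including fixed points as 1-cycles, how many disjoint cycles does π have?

2

The cycle decomposition is (a)(b, h, d, g, e, c, i, f), which has 2 cycles (counting 1-cycles).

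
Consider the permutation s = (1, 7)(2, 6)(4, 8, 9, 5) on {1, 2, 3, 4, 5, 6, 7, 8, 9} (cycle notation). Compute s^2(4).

9

4 lies in the 4-cycle (4, 8, 9, 5).
Advancing 2 steps from 4: 4 → 8 → 9.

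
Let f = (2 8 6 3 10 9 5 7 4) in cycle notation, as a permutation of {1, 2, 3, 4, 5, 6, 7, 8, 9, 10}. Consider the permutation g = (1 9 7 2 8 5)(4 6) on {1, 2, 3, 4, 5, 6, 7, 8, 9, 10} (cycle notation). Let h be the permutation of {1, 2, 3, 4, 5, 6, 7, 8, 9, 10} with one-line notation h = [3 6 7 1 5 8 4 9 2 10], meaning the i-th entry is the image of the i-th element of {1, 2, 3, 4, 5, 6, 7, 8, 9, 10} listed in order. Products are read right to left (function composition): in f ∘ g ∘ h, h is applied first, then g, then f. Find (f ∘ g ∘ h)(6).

Apply the permutations in order: h(6) = 8, then g(8) = 5, then f(5) = 7. So (f ∘ g ∘ h)(6) = 7.

7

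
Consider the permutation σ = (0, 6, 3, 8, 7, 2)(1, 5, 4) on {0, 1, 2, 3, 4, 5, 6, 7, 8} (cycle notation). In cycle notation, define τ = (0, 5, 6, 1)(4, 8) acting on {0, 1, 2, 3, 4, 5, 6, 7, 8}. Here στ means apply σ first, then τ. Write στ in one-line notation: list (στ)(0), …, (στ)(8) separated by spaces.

(στ)(x) = τ(σ(x)). Computing each image: τ(σ(0)) = τ(6) = 1, τ(σ(1)) = τ(5) = 6, τ(σ(2)) = τ(0) = 5, τ(σ(3)) = τ(8) = 4, τ(σ(4)) = τ(1) = 0, τ(σ(5)) = τ(4) = 8, τ(σ(6)) = τ(3) = 3, τ(σ(7)) = τ(2) = 2, τ(σ(8)) = τ(7) = 7.
Hence στ = [1 6 5 4 0 8 3 2 7].

1 6 5 4 0 8 3 2 7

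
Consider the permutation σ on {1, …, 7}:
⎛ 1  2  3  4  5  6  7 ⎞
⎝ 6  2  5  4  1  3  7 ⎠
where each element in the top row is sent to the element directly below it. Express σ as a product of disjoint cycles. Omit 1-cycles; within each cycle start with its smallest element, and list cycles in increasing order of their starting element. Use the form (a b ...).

Iterating σ from 1 gives 1 → 6 → 3 → 5 → 1; that is the 4-cycle (1 6 3 5).
Repeating from the next unused element and collecting all non-trivial cycles gives (1 6 3 5).

(1 6 3 5)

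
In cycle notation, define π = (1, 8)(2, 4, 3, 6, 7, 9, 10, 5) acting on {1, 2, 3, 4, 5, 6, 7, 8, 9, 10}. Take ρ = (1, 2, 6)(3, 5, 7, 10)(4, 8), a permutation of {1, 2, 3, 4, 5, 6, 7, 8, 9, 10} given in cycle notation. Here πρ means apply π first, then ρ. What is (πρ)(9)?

3

First apply π: π(9) = 10, then ρ(10) = 3. Thus (πρ)(9) = 3.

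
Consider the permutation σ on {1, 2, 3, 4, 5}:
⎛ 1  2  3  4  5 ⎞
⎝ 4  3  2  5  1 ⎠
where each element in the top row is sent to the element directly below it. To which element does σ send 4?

5

The entry below 4 in the array is 5, so σ(4) = 5.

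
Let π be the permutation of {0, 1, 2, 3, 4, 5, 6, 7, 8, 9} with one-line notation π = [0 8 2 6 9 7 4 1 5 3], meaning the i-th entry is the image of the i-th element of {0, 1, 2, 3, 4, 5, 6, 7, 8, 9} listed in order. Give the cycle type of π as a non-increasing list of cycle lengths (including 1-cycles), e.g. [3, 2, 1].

[4, 4, 1, 1]

The disjoint cycles are (0)(1 8 5 7)(2)(3 6 4 9), with lengths 4, 4, 1, 1 in non-increasing order.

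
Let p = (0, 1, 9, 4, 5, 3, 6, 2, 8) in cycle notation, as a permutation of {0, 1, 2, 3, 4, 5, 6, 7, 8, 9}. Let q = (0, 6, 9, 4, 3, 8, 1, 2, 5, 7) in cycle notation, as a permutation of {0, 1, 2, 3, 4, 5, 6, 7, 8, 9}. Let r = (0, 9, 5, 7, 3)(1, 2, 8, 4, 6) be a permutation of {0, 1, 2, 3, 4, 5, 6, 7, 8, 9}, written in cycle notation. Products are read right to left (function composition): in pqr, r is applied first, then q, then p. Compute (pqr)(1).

Chase 1: r(1) = 2; q(2) = 5; p(5) = 3. Hence (pqr)(1) = 3.

3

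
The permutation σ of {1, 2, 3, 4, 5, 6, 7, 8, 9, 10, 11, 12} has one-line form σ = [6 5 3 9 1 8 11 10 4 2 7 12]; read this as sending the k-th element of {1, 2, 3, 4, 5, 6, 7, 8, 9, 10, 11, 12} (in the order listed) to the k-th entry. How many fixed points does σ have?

The fixed points (elements with σ(x) = x) are {3, 12}, so there are 2.

2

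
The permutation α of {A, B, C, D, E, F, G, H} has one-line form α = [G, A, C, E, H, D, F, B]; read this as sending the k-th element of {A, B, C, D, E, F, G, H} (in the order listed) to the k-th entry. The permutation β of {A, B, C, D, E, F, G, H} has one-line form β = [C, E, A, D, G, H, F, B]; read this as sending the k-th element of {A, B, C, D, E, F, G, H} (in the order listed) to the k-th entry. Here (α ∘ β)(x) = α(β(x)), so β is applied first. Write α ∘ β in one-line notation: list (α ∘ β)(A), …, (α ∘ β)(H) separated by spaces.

C H G E F B D A

For each element, apply β then α: A → C → C; B → E → H; C → A → G; D → D → E; E → G → F; F → H → B; G → F → D; H → B → A.
So α ∘ β in one-line form is C H G E F B D A.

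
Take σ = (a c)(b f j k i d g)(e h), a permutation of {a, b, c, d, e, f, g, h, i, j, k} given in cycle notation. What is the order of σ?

14

The cycle type of σ is (7, 2, 2).
The order of σ is the least common multiple of its cycle lengths: lcm(7, 2, 2) = 14.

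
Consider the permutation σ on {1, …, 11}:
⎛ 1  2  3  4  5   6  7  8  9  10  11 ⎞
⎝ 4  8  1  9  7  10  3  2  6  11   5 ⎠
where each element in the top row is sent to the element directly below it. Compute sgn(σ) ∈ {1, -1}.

In disjoint-cycle form the cycle lengths are 9, 2.
A cycle of length ℓ contributes ℓ−1 transpositions, so σ is a product of 8 + 1 = 9 transpositions — odd.

-1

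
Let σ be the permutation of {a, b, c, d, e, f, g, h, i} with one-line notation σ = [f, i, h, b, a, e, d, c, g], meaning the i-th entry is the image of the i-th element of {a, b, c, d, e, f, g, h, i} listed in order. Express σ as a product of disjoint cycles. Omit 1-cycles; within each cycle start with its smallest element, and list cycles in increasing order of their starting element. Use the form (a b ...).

(a f e)(b i g d)(c h)

Iterating σ from a gives a → f → e → a; that is the 3-cycle (a f e).
Continuing from each remaining unvisited element yields (a f e)(b i g d)(c h).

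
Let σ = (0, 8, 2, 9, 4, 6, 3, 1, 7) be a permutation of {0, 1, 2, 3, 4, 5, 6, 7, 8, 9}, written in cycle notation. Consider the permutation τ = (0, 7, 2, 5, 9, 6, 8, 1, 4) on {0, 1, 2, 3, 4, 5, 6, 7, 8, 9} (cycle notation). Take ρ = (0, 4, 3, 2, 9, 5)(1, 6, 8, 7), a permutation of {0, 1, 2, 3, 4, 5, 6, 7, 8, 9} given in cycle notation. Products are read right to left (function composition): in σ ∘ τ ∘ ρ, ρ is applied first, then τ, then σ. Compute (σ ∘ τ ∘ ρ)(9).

(σ ∘ τ ∘ ρ)(9) = σ(τ(ρ(9))). ρ(9) = 5, then τ(5) = 9, then σ(9) = 4, so the result is 4.

4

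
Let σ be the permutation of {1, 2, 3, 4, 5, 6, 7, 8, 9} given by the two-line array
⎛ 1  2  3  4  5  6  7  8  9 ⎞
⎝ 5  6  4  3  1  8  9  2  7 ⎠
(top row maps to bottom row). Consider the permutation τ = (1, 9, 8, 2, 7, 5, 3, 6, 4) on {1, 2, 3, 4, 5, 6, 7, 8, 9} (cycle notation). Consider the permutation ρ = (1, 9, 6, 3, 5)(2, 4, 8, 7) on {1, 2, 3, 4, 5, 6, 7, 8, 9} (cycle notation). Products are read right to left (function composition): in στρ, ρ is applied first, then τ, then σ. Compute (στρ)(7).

Apply the permutations in order: ρ(7) = 2, then τ(2) = 7, then σ(7) = 9. So (στρ)(7) = 9.

9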